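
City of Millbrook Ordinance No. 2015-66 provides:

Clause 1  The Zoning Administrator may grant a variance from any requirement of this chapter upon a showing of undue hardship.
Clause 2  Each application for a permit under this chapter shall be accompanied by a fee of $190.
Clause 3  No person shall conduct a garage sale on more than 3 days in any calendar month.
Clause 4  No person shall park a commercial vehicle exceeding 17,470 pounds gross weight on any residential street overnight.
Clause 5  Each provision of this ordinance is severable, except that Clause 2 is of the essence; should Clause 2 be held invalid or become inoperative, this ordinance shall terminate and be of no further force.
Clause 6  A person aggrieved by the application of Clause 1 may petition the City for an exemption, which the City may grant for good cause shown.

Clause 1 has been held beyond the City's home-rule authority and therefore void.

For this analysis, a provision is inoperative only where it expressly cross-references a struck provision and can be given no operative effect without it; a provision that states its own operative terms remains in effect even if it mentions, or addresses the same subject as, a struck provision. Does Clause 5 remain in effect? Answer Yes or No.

Clause 1 is struck. The only function of Clause 6 is the exemption procedure for Clause 1, so it cannot stand once Clause 1 is removed. Clause 5 makes Clause 2 an essential term, but Clause 2 is unaffected, so the severability proviso in Clause 5 preserves the remaining provisions. Clause 2, Clause 3, Clause 4, and Clause 5 remain in effect. Clause 5 is among the surviving provisions, so the answer is yes.

Yes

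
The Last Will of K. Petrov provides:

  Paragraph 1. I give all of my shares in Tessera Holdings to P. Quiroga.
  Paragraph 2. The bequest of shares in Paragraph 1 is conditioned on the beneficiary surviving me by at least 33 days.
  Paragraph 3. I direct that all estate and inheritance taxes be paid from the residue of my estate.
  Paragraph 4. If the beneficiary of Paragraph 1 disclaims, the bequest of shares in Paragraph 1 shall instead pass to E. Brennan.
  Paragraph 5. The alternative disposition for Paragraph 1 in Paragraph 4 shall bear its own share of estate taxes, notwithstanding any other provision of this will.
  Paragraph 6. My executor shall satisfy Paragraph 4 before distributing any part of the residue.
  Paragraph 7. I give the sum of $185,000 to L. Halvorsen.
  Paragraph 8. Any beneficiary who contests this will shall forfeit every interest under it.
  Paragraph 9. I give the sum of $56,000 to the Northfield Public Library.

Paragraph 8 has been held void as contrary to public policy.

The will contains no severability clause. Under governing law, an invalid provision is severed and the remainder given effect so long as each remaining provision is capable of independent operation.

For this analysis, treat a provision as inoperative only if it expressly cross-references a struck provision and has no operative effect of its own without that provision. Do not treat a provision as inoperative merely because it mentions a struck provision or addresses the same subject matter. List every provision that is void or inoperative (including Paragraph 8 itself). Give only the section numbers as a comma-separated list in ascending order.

Paragraph 8 is struck. Nothing else in the will is defined by reference to Paragraph 8. With no severability clause, the stated default rule severs what cannot stand and enforces each remaining provision that can operate on its own. Paragraph 1, Paragraph 2, Paragraph 3, Paragraph 4, Paragraph 5, Paragraph 6, Paragraph 7, and Paragraph 9 remain in effect.

8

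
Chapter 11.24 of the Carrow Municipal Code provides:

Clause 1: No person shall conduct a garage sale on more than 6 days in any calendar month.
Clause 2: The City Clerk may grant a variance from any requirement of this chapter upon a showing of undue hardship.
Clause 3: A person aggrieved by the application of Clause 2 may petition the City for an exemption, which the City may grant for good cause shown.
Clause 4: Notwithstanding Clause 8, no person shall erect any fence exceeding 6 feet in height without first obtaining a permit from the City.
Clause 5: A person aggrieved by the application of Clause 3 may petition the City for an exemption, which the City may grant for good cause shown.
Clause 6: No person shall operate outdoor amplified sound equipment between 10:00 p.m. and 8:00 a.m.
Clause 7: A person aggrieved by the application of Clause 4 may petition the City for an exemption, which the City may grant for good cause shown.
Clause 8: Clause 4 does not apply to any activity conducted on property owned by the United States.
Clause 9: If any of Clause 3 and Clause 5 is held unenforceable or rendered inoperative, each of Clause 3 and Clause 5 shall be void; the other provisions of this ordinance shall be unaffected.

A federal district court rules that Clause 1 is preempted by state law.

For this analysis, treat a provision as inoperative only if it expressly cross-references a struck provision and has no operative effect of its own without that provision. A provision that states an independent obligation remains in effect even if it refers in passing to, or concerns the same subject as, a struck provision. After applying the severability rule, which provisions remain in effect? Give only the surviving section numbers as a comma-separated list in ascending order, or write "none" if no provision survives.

2, 3, 4, 5, 6, 7, 8, 9

Clause 1 is struck. No other provision's operative terms depend on Clause 1. Clause 9 ties Clause 3 and Clause 5 together, but none of those is affected here; the remaining provisions continue in force under Clause 9. Clause 2, Clause 3, Clause 4, Clause 5, Clause 6, Clause 7, Clause 8, and Clause 9 remain in effect.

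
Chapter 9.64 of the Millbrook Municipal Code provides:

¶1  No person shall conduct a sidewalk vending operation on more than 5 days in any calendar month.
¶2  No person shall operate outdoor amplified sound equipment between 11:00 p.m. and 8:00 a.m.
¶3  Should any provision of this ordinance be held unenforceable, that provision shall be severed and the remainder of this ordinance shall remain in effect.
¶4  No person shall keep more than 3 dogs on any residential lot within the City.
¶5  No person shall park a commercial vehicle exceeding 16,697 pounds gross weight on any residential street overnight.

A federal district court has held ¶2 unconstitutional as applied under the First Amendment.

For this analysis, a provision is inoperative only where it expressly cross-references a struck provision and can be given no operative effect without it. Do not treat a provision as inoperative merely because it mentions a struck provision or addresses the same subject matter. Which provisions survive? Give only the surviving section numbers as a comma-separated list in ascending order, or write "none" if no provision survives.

¶2 is struck. Nothing else in the ordinance is defined by reference to ¶2. Under the severability clause in ¶3, the remaining provisions continue in force. The provisions still in force are ¶1, ¶3, ¶4, and ¶5.

1, 3, 4, 5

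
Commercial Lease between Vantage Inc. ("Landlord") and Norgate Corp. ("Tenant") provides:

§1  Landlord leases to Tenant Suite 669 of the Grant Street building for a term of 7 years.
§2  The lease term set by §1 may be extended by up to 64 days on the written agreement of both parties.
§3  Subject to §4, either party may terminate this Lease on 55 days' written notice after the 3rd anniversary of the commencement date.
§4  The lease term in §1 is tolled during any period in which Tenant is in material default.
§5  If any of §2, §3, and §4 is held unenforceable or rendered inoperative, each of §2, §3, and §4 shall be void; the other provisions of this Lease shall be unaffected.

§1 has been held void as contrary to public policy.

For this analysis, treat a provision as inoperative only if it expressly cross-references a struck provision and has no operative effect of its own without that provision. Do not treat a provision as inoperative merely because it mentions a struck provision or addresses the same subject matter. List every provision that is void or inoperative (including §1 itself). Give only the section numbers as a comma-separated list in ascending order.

1, 2, 3, 4

§1 is struck. §2 has no operative effect of its own apart from §1 and is therefore inoperative. §4 has no operative effect of its own apart from §1 and is therefore inoperative. §5 declares §2, §3, and §4 mutually dependent; since one of them has fallen, all of them are of no effect. That brings down §3 as well. The remainder continues in force under §5. Only §5 remains in effect.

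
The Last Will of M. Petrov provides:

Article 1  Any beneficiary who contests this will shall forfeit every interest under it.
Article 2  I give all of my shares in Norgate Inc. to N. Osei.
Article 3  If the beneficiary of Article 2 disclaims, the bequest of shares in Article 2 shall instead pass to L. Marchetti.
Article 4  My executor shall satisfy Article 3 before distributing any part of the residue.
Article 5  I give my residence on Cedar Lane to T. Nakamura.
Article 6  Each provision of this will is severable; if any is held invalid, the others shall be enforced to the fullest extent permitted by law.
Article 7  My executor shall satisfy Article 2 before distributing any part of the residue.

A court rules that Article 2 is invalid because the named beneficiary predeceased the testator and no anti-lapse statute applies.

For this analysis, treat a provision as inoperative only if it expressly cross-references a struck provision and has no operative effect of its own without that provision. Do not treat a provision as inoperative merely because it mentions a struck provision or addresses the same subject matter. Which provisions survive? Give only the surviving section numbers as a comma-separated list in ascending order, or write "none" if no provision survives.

Article 2 is struck. Article 3 merely fixes the alternative disposition for Article 2; with Article 2 gone it has nothing to operate on and falls away. Article 7 operates only by reference to Article 2, so it falls with Article 2. The only function of Article 4 is the priority direction for Article 3, so it cannot stand once Article 3 is removed. Article 6 is a severability clause and preserves every provision that can still be given independent effect. That leaves Article 1, Article 5, and Article 6 in effect.

1, 5, 6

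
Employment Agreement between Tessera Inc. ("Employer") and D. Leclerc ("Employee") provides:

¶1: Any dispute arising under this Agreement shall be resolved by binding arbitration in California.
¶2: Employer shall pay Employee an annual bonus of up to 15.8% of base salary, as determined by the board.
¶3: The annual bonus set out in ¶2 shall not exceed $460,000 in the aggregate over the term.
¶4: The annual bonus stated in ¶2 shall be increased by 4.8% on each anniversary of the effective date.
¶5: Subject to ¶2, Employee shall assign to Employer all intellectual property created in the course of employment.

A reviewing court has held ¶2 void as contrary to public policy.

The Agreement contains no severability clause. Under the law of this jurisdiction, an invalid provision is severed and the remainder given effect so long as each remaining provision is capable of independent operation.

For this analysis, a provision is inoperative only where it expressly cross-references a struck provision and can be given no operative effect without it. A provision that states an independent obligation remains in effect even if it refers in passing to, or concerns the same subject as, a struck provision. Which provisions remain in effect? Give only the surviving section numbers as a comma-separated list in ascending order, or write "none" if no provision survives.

1, 5

¶2 is struck. ¶3 does nothing except set the aggregate cap on the annual bonus by reference to ¶2; with ¶2 gone it has no independent effect and is inoperative. ¶4 does nothing except set the escalation of the annual bonus by reference to ¶2; with ¶2 gone it has no independent effect and is inoperative. ¶5 mentions ¶2 but its own obligation stands independently of ¶2, so ¶5 is not affected. Under the stated default rule, only provisions that cannot operate independently fall away; the rest are enforced. ¶1 and ¶5 remain in effect.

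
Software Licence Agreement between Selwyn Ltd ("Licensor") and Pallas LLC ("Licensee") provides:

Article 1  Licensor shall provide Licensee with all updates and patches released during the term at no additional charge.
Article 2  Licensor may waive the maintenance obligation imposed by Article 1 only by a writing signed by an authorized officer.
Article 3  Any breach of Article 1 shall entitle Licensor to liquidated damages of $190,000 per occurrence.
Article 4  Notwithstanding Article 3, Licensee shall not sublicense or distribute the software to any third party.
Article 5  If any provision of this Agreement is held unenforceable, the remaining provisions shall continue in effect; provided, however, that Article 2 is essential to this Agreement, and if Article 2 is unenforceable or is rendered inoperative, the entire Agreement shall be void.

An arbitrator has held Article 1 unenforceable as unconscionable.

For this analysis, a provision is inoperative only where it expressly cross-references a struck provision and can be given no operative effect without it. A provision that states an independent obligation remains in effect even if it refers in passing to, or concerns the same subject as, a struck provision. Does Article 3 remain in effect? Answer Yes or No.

No

Article 1 is struck. Article 2 merely fixes the waiver condition for Article 1; with Article 1 gone it has nothing to operate on and falls away. Article 3 has no operative effect of its own apart from Article 1 and is therefore inoperative. Article 5 makes Article 2 an essential term, and Article 2 has been rendered inoperative by the cascade; under Article 5, the entire Agreement is therefore void. No provision of the Agreement survives. Article 3 is among the inoperative provisions, so the answer is no.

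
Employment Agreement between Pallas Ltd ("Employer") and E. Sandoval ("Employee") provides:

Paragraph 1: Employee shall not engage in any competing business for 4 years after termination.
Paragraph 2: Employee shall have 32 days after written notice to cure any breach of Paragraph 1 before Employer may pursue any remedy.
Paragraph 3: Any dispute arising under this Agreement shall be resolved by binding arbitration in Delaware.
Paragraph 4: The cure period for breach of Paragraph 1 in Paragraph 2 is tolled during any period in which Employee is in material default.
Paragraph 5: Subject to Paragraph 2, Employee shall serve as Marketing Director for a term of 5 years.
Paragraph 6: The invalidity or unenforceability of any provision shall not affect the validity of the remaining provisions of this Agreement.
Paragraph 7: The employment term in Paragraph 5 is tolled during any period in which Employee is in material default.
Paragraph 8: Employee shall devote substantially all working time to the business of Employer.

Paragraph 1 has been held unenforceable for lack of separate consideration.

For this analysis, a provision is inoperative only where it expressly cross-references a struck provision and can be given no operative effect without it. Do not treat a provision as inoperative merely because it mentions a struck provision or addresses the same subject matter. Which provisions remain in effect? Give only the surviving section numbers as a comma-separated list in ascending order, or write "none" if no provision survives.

3, 5, 6, 7, 8

Paragraph 1 is struck. The only function of Paragraph 2 is the cure period for breach of Paragraph 1, so it cannot stand once Paragraph 1 is removed. Paragraph 4 does nothing except set the tolling of the cure period for breach of Paragraph 1 by reference to Paragraph 2; with Paragraph 2 gone it has no independent effect and is inoperative. Although Paragraph 5 refers to Paragraph 2, its operative terms do not depend on Paragraph 2, so it remains in effect. Paragraph 6 is a severability clause and preserves every provision that can still be given independent effect. The provisions still in force are Paragraph 3, Paragraph 5, Paragraph 6, Paragraph 7, and Paragraph 8.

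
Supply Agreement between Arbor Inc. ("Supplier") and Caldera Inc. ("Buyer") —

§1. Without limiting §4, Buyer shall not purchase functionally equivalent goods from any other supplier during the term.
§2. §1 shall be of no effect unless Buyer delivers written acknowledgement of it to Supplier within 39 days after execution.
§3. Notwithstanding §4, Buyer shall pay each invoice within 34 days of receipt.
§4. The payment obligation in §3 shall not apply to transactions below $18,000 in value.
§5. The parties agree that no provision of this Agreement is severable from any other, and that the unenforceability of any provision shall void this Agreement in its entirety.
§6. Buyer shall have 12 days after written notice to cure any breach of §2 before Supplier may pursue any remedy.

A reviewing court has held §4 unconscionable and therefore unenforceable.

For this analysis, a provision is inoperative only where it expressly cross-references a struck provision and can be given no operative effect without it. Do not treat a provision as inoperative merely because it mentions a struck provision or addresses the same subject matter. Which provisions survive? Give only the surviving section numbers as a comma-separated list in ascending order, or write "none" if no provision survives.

§4 is struck. No other provision's operative terms depend on §4. §5 provides that the Agreement is not severable, so the invalidity of any one provision voids the entire Agreement. No provision of the Agreement survives.

none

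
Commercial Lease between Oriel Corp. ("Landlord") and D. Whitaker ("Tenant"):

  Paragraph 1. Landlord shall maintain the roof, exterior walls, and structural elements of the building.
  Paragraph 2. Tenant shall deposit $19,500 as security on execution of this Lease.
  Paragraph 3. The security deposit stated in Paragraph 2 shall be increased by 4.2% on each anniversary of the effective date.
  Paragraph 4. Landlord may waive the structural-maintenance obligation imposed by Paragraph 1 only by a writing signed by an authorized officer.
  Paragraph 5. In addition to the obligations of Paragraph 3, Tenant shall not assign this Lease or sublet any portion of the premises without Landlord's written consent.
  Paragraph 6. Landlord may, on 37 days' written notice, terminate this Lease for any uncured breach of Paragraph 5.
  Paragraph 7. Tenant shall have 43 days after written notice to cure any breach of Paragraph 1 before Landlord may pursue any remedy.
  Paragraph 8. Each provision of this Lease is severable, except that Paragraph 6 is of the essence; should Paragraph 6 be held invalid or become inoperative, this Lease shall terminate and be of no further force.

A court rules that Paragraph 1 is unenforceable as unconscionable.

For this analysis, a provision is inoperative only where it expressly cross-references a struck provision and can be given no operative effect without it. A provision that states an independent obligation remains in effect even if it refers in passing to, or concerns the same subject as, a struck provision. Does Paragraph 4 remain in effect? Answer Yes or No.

No

Paragraph 1 is struck. Paragraph 4 merely fixes the waiver condition for Paragraph 1; with Paragraph 1 gone it has nothing to operate on and falls away. Paragraph 7 operates only by reference to Paragraph 1, so it falls with Paragraph 1. Paragraph 8 makes Paragraph 6 an essential term, but Paragraph 6 is unaffected, so the severability proviso in Paragraph 8 preserves the remaining provisions. That leaves Paragraph 2, Paragraph 3, Paragraph 5, Paragraph 6, and Paragraph 8 in effect. Paragraph 4 is among the inoperative provisions, so the answer is no.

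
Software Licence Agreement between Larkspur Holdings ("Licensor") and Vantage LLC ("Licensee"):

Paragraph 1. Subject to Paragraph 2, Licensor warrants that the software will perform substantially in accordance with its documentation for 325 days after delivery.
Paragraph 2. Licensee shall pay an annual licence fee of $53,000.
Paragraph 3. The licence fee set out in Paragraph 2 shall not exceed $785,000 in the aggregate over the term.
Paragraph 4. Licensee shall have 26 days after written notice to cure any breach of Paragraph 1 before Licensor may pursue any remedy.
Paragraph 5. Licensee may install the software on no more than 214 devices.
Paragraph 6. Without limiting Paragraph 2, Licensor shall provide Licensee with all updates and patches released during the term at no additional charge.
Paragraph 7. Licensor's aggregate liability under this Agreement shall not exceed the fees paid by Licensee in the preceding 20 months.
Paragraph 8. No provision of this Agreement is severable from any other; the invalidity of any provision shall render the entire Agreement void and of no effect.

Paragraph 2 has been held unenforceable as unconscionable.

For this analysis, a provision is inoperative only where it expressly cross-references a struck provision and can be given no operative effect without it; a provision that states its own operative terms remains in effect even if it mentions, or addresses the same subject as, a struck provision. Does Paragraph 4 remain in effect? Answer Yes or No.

Paragraph 2 is struck. Paragraph 3 has no operative effect of its own apart from Paragraph 2 and is therefore inoperative. Paragraph 8 provides that the Agreement is not severable, so the invalidity of any one provision voids the entire Agreement. No provision of the Agreement survives. Paragraph 4 is among the inoperative provisions, so the answer is no.

No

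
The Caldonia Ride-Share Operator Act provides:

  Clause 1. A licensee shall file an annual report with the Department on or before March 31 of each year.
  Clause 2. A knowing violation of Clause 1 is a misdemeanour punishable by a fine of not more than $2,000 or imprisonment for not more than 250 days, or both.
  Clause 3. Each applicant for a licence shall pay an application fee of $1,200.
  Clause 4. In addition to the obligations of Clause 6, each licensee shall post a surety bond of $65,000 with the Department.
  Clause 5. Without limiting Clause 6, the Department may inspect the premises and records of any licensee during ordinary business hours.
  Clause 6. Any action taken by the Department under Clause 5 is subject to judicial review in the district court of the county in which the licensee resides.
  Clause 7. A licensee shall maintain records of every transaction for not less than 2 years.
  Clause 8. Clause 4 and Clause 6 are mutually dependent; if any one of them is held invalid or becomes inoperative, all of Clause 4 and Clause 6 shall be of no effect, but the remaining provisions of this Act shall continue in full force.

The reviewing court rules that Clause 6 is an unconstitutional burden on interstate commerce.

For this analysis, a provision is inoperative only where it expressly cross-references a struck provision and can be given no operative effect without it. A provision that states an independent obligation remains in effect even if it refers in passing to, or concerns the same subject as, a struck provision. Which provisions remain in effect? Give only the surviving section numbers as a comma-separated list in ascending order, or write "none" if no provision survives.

Clause 6 is struck. Although Clause 5 refers to Clause 6, its operative terms do not depend on Clause 6, so it remains in effect. No other provision's operative terms depend on Clause 6. Clause 8 declares Clause 4 and Clause 6 mutually dependent; since one of them has fallen, all of them are of no effect. That brings down Clause 4 as well. The remainder continues in force under Clause 8. That leaves Clause 1, Clause 2, Clause 3, Clause 5, Clause 7, and Clause 8 in effect.

1, 2, 3, 5, 7, 8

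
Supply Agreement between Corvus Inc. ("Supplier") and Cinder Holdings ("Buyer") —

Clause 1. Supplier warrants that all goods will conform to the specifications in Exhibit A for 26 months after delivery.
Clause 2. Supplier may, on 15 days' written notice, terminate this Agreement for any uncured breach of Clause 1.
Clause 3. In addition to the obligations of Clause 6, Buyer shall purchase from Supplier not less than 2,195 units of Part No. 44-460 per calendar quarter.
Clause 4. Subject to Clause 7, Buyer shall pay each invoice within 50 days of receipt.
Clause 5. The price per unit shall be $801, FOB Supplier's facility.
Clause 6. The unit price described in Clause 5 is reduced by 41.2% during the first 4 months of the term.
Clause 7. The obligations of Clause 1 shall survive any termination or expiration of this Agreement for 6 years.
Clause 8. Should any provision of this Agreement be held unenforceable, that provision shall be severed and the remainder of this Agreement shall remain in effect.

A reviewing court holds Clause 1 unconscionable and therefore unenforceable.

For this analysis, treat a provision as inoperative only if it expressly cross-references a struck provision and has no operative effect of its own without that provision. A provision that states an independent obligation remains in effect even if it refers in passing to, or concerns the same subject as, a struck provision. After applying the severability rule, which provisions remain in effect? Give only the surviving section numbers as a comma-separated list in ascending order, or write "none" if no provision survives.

3, 4, 5, 6, 8

Clause 1 is struck. The only function of Clause 2 is the termination right for breach of Clause 1, so it cannot stand once Clause 1 is removed. Clause 7 operates only by reference to Clause 1, so it falls with Clause 1. Although Clause 4 refers to Clause 7, its operative terms do not depend on Clause 7, so it remains in effect. Clause 8 is a severability clause and preserves every provision that can still be given independent effect. That leaves Clause 3, Clause 4, Clause 5, Clause 6, and Clause 8 in effect.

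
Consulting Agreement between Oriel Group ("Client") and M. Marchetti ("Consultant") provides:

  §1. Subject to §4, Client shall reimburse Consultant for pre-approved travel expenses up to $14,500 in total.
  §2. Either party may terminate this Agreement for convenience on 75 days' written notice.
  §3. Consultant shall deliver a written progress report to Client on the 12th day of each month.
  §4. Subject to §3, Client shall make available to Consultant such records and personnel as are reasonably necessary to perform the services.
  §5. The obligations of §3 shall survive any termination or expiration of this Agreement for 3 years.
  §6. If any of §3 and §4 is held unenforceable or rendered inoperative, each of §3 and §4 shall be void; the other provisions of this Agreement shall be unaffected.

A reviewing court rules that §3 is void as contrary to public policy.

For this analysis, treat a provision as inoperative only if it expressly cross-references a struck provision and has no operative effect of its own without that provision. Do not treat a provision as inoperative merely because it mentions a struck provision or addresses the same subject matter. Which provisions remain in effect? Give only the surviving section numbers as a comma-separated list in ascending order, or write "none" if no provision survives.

§3 is struck. §5 has no operative effect of its own apart from §3 and is therefore inoperative. Although §1 refers to §4, its operative terms do not depend on §4, so it remains in effect. §6 declares §3 and §4 mutually dependent; since one of them has fallen, all of them are of no effect. That brings down §4 as well. The remainder continues in force under §6. The provisions still in force are §1, §2, and §6.

1, 2, 6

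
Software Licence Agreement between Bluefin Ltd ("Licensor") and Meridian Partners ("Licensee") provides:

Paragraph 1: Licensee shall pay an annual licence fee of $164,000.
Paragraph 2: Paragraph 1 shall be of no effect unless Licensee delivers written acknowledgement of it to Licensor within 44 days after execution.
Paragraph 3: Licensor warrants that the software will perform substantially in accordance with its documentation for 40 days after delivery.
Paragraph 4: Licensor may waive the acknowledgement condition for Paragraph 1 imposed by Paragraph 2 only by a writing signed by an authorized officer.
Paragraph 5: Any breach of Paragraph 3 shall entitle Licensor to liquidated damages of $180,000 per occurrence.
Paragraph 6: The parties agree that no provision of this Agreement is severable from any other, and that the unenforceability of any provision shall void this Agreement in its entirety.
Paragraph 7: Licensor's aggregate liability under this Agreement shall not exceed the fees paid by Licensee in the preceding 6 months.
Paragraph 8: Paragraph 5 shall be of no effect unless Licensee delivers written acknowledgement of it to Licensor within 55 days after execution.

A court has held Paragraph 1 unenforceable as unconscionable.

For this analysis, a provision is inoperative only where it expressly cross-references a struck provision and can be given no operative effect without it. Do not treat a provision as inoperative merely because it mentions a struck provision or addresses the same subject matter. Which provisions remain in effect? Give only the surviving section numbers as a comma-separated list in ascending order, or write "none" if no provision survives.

Paragraph 1 is struck. Paragraph 2 merely fixes the acknowledgement condition for Paragraph 1; with Paragraph 1 gone it has nothing to operate on and falls away. The only function of Paragraph 4 is the waiver condition for Paragraph 2, so it cannot stand once Paragraph 2 is removed. Paragraph 6 provides that the Agreement is not severable, so the invalidity of any one provision voids the entire Agreement. No provision of the Agreement survives.

none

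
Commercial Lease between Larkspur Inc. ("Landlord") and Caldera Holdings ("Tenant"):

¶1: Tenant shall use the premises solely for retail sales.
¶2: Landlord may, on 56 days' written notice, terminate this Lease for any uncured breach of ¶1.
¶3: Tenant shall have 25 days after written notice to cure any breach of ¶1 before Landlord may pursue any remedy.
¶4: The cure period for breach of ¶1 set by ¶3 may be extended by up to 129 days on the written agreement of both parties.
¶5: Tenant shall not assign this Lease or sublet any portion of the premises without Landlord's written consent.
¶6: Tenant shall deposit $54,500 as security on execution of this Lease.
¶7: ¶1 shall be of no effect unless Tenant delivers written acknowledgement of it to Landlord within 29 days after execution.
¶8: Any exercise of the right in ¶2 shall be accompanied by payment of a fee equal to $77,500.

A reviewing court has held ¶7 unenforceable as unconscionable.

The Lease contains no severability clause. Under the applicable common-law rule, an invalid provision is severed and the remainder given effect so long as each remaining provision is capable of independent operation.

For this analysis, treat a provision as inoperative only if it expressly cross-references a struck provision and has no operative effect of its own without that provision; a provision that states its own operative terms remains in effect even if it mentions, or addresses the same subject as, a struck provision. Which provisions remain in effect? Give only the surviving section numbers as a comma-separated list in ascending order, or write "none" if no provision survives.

¶7 is struck. No other provision's operative terms depend on ¶7. With no severability clause, the stated default rule severs what cannot stand and enforces each remaining provision that can operate on its own. ¶1, ¶2, ¶3, ¶4, ¶5, ¶6, and ¶8 remain in effect.

1, 2, 3, 4, 5, 6, 8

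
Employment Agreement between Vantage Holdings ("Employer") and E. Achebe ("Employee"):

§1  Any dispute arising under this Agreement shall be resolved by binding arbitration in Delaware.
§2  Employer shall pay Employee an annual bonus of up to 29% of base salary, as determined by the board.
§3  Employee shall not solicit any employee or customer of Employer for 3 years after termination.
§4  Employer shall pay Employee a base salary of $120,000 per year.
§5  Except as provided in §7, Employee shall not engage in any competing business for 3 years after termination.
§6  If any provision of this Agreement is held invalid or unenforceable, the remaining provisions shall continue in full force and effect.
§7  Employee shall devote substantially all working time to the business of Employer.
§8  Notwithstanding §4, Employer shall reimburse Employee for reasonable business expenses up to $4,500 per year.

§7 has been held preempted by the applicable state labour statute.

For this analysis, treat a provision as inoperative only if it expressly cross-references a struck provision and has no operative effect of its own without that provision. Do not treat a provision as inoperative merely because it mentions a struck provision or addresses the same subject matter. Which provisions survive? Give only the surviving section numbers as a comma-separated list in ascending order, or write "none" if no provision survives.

§7 is struck. §5 mentions §7 but its own obligation stands independently of §7, so §5 is not affected. Nothing else in the Agreement is defined by reference to §7. §6 is a severability clause and preserves every provision that can still be given independent effect. The provisions still in force are §1, §2, §3, §4, §5, §6, and §8.

1, 2, 3, 4, 5, 6, 8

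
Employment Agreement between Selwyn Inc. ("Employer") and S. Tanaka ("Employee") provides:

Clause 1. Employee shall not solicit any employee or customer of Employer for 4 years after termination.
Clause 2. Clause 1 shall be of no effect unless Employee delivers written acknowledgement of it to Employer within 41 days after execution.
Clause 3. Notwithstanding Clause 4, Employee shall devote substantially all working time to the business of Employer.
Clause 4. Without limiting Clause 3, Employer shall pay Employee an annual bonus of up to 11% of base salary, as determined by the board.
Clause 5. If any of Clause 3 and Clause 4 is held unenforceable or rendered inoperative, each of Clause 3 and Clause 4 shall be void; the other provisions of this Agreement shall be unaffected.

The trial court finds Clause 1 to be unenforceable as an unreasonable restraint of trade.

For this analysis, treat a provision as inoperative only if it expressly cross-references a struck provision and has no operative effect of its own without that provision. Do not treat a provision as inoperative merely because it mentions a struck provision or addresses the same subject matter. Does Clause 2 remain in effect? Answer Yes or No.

Clause 1 is struck. Clause 2 merely fixes the acknowledgement condition for Clause 1; with Clause 1 gone it has nothing to operate on and falls away. Clause 5 ties Clause 3 and Clause 4 together, but none of those is affected here; the remaining provisions continue in force under Clause 5. The provisions still in force are Clause 3, Clause 4, and Clause 5. Clause 2 is among the inoperative provisions, so the answer is no.

No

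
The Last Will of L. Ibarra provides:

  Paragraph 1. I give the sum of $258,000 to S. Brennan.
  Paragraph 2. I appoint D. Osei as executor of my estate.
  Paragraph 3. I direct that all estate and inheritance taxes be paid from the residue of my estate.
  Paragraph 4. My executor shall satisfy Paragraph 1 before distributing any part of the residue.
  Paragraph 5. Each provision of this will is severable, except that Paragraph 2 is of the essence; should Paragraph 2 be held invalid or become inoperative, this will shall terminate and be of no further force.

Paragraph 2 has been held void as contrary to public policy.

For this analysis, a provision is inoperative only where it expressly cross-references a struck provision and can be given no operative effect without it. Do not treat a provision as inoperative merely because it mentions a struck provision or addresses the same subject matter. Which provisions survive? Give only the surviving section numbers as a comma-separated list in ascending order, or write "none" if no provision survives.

none

Paragraph 2 is struck. No other provision's operative terms depend on Paragraph 2. Paragraph 5 makes Paragraph 2 an essential term, and Paragraph 2 is the provision held invalid; under Paragraph 5, the entire will is therefore void. No provision of the will survives.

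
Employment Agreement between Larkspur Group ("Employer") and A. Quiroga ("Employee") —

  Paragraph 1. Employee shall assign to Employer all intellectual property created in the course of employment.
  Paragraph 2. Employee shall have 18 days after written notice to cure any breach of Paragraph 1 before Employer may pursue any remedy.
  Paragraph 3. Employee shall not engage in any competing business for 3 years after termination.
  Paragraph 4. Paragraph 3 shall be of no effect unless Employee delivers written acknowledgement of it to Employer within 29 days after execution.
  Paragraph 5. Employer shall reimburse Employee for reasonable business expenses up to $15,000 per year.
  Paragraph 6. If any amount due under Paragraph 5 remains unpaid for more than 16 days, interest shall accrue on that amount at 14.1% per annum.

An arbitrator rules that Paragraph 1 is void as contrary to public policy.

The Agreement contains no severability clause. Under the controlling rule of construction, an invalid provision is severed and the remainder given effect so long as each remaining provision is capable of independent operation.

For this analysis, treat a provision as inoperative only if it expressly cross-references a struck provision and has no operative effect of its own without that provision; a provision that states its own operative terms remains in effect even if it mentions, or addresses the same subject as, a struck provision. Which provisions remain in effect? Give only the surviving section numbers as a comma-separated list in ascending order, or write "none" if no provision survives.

Paragraph 1 is struck. The only function of Paragraph 2 is the cure period for breach of Paragraph 1, so it cannot stand once Paragraph 1 is removed. With no severability clause, the stated default rule severs what cannot stand and enforces each remaining provision that can operate on its own. That leaves Paragraph 3, Paragraph 4, Paragraph 5, and Paragraph 6 in effect.

3, 4, 5, 6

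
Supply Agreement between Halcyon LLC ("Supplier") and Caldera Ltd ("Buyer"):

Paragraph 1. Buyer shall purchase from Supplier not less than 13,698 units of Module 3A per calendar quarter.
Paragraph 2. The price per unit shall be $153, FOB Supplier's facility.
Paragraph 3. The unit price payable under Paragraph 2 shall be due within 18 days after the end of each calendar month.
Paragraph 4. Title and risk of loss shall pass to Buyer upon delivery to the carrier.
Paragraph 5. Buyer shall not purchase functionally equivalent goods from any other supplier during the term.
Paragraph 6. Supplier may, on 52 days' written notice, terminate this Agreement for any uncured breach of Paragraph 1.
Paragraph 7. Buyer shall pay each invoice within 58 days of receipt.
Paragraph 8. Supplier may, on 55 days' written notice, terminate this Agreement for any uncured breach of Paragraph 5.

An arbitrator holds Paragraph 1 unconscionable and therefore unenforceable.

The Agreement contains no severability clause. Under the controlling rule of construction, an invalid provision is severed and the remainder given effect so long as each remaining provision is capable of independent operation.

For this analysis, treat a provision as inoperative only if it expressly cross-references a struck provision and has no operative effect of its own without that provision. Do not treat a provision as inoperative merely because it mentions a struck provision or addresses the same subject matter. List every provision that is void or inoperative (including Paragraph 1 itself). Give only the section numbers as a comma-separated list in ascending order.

1, 6

Paragraph 1 is struck. The only function of Paragraph 6 is the termination right for breach of Paragraph 1, so it cannot stand once Paragraph 1 is removed. With no severability clause, the stated default rule severs what cannot stand and enforces each remaining provision that can operate on its own. The provisions still in force are Paragraph 2, Paragraph 3, Paragraph 4, Paragraph 5, Paragraph 7, and Paragraph 8.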